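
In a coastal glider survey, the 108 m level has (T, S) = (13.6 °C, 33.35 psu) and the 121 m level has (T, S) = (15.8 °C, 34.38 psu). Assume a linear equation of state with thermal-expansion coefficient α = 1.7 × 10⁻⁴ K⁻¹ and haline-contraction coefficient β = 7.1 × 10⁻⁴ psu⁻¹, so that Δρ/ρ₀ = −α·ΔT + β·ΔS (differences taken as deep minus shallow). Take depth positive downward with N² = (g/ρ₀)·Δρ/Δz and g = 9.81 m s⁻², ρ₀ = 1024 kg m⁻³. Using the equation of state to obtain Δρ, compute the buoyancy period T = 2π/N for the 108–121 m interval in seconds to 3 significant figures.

ΔT = +2.2 K, ΔS = +1.03 psu (deep − shallow).
Δρ/ρ₀ = −αΔT + βΔS = -3.74 × 10⁻⁴ + 7.313 × 10⁻⁴ = 3.573 × 10⁻⁴, so Δρ ≈ 0.3659 kg m⁻³.
N² = (g/ρ₀)·Δρ/Δz = g·(Δρ/ρ₀)/Δz = 9.81 × 3.573 × 10⁻⁴ / 13 = 2.6962 × 10⁻⁴ s⁻².
N = √(2.6962 × 10⁻⁴) = 0.016420 rad s⁻¹ → T = 2π/N = 382.65 s ≈ 383 s.

383 s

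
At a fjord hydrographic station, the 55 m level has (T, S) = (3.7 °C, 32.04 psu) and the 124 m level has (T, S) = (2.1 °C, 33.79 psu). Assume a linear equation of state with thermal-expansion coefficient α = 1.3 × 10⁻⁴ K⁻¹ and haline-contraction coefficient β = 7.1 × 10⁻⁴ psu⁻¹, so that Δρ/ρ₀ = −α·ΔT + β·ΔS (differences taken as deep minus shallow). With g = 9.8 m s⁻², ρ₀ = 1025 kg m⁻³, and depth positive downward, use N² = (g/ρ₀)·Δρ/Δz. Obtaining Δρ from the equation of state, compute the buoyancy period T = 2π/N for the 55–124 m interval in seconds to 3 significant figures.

ΔT = -1.6 K, ΔS = +1.75 psu (deep − shallow).
Δρ/ρ₀ = −αΔT + βΔS = 2.08 × 10⁻⁴ + 1.2425 × 10⁻³ = 1.4505 × 10⁻³, so Δρ ≈ 1.487 kg m⁻³.
N² = (g/ρ₀)·Δρ/Δz = g·(Δρ/ρ₀)/Δz = 9.8 × 1.4505 × 10⁻³ / 69 = 2.0601 × 10⁻⁴ s⁻².
N = √(2.0601 × 10⁻⁴) = 0.014353 rad s⁻¹ → T = 2π/N = 437.76 s ≈ 438 s.

438 s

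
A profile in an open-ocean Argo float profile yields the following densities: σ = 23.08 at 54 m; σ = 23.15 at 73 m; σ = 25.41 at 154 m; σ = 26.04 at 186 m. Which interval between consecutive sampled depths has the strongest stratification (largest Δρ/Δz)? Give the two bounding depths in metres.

73–154 m

Compute the density gradient over each adjacent pair:
  54–73 m: Δρ/Δz = 0.07/19 = 3.7 × 10⁻³ kg m⁻⁴
  73–154 m: Δρ/Δz = 2.26/81 = 0.028 kg m⁻⁴
  154–186 m: Δρ/Δz = 0.63/32 = 0.020 kg m⁻⁴
The largest gradient is in the 73–154 m interval — the pycnocline.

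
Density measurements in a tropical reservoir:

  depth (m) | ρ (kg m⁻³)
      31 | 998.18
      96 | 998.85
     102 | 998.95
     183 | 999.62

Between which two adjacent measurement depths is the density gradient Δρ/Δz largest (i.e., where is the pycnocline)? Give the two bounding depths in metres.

Compute the density gradient over each adjacent pair:
  31–96 m: Δρ/Δz = 0.67/65 = 0.010 kg m⁻⁴
  96–102 m: Δρ/Δz = 0.10/6 = 0.017 kg m⁻⁴
  102–183 m: Δρ/Δz = 0.67/81 = 8.3 × 10⁻³ kg m⁻⁴
The largest gradient is in the 96–102 m interval — the pycnocline.

96–102 m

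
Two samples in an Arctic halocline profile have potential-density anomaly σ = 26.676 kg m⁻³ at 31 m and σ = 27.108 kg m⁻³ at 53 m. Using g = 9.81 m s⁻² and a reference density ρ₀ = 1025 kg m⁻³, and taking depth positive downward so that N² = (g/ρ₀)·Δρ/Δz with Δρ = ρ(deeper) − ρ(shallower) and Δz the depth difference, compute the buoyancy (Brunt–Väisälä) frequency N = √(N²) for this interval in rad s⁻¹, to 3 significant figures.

Δρ = 1027.108 − 1026.676 = 0.432 kg m⁻³ over Δz = 53 − 31 = 22 m.
N² = (9.81/1025) × (0.432/22) = 1.8793 × 10⁻⁴ s⁻².
N = √(1.8793 × 10⁻⁴) = 0.013709 rad s⁻¹ ≈ 0.0137 rad s⁻¹.
Since Δρ > 0 the layer is stably stratified.

0.0137 rad s⁻¹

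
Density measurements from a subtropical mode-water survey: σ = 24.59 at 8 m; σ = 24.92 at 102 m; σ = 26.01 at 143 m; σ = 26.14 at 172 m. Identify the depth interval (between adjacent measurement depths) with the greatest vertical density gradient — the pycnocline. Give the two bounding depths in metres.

102–143 m

Compute the density gradient over each adjacent pair:
  8–102 m: Δρ/Δz = 0.33/94 = 3.5 × 10⁻³ kg m⁻⁴
  102–143 m: Δρ/Δz = 1.09/41 = 0.027 kg m⁻⁴
  143–172 m: Δρ/Δz = 0.13/29 = 4.5 × 10⁻³ kg m⁻⁴
The largest gradient is in the 102–143 m interval — the pycnocline.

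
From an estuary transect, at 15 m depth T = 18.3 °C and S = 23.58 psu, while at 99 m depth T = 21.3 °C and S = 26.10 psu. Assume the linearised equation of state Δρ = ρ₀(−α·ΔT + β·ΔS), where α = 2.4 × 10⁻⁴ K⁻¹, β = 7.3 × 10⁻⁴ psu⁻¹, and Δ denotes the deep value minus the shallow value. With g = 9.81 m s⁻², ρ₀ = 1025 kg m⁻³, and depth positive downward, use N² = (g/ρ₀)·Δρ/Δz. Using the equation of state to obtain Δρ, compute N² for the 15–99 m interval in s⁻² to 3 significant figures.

ΔT = +3.0 K, ΔS = +2.52 psu (deep − shallow).
Δρ/ρ₀ = −αΔT + βΔS = -7.20 × 10⁻⁴ + 1.8396 × 10⁻³ = 1.1196 × 10⁻³, so Δρ ≈ 1.148 kg m⁻³.
N² = (g/ρ₀)·Δρ/Δz = g·(Δρ/ρ₀)/Δz = 9.81 × 1.1196 × 10⁻³ / 84 = 1.3075 × 10⁻⁴ s⁻² ≈ 1.31 × 10⁻⁴ s⁻².

1.31 × 10⁻⁴ s⁻²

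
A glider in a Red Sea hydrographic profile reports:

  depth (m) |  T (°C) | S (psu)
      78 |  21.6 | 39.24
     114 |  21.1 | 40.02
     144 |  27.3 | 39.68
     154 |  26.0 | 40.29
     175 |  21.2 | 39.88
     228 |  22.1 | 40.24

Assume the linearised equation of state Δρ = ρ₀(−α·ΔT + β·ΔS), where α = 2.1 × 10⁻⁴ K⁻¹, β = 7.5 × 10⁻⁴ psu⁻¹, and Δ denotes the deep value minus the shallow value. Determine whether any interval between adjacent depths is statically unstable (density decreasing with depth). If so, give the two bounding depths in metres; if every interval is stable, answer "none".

Evaluate Δρ/ρ₀ = −αΔT + βΔS across each adjacent pair:
  78–114 m: −αΔT+βΔS = −(2.1 × 10⁻⁴)(-0.5)+(7.5 × 10⁻⁴)(+0.78) = 6.9 × 10⁻⁴ → stable
  114–144 m: −αΔT+βΔS = −(2.1 × 10⁻⁴)(+6.2)+(7.5 × 10⁻⁴)(-0.34) = -1.6 × 10⁻³ → UNSTABLE
  144–154 m: −αΔT+βΔS = −(2.1 × 10⁻⁴)(-1.3)+(7.5 × 10⁻⁴)(+0.61) = 7.3 × 10⁻⁴ → stable
  154–175 m: −αΔT+βΔS = −(2.1 × 10⁻⁴)(-4.8)+(7.5 × 10⁻⁴)(-0.41) = 7.0 × 10⁻⁴ → stable
  175–228 m: −αΔT+βΔS = −(2.1 × 10⁻⁴)(+0.9)+(7.5 × 10⁻⁴)(+0.36) = 8.1 × 10⁻⁵ → stable
The 114–144 m interval has Δρ < 0: lighter water underlies denser water.

114–144 m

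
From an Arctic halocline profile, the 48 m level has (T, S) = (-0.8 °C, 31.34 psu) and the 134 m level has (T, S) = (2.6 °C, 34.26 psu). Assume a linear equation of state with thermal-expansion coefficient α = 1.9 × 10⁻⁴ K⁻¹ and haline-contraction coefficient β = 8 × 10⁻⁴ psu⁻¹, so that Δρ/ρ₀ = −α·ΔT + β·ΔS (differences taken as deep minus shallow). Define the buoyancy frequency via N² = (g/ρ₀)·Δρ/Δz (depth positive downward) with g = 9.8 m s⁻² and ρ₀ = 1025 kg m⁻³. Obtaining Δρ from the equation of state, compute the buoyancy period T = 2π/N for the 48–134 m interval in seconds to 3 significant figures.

453 s

ΔT = +3.4 K, ΔS = +2.92 psu (deep − shallow).
Δρ/ρ₀ = −αΔT + βΔS = -6.46 × 10⁻⁴ + 2.336 × 10⁻³ = 1.69 × 10⁻³, so Δρ ≈ 1.732 kg m⁻³.
N² = (g/ρ₀)·Δρ/Δz = g·(Δρ/ρ₀)/Δz = 9.8 × 1.69 × 10⁻³ / 86 = 1.9258 × 10⁻⁴ s⁻².
N = √(1.9258 × 10⁻⁴) = 0.013877 rad s⁻¹ → T = 2π/N = 452.78 s ≈ 453 s.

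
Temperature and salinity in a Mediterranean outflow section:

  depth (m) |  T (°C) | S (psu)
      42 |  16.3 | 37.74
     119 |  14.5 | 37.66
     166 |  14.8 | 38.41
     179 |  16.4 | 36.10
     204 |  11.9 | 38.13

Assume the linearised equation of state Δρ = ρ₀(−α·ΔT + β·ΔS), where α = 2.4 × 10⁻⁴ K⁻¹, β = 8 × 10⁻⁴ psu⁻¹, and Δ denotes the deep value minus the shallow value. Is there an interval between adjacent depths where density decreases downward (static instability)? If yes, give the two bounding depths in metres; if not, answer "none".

Evaluate Δρ/ρ₀ = −αΔT + βΔS across each adjacent pair:
  42–119 m: −αΔT+βΔS = −(2.4 × 10⁻⁴)(-1.8)+(8 × 10⁻⁴)(-0.08) = 3.7 × 10⁻⁴ → stable
  119–166 m: −αΔT+βΔS = −(2.4 × 10⁻⁴)(+0.3)+(8 × 10⁻⁴)(+0.75) = 5.3 × 10⁻⁴ → stable
  166–179 m: −αΔT+βΔS = −(2.4 × 10⁻⁴)(+1.6)+(8 × 10⁻⁴)(-2.31) = -2.2 × 10⁻³ → UNSTABLE
  179–204 m: −αΔT+βΔS = −(2.4 × 10⁻⁴)(-4.5)+(8 × 10⁻⁴)(+2.03) = 2.7 × 10⁻³ → stable
The 166–179 m interval has Δρ < 0: lighter water underlies denser water.

166–179 m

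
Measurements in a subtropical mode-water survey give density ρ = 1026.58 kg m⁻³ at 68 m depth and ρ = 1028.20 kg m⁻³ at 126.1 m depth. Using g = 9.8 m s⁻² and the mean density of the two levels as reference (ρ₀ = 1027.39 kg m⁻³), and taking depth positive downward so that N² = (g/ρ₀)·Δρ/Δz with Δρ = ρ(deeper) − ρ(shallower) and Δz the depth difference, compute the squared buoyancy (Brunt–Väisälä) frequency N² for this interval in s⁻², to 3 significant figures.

2.66 × 10⁻⁴ s⁻²

Δρ = 1028.20 − 1026.58 = 1.62 kg m⁻³ over Δz = 126.1 − 68 = 58.1 m.
N² = (9.8/1027.39) × (1.62/58.1) = 2.6597 × 10⁻⁴ s⁻² ≈ 2.66 × 10⁻⁴ s⁻².
Since Δρ > 0 the layer is stably stratified.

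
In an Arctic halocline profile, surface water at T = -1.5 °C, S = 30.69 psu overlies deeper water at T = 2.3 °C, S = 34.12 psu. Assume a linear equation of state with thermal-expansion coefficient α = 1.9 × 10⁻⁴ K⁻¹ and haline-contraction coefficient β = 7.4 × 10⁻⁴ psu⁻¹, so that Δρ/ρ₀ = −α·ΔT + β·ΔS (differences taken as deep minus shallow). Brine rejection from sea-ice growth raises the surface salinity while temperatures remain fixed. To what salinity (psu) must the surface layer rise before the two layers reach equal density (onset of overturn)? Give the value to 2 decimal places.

Neutral buoyancy requires −α(T_deep − T_surf) + β(S_deep − S_surf′) = 0.
S_surf′ = S_deep − (α/β)·ΔT = 34.12 − (1.9 × 10⁻⁴/7.4 × 10⁻⁴)·(+3.8) = 33.1443 psu.
Increase required: 33.1443 − 30.69 = 2.4543 psu.

33.14 psu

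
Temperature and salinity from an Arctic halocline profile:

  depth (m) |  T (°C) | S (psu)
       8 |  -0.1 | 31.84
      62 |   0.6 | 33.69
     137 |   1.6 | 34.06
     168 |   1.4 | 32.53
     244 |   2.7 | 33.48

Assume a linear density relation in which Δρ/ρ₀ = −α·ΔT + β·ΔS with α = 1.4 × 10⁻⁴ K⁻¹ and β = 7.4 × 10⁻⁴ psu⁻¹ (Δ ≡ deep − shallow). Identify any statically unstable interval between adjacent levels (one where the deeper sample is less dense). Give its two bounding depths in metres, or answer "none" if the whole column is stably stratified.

137–168 m

Evaluate Δρ/ρ₀ = −αΔT + βΔS across each adjacent pair:
  8–62 m: −αΔT+βΔS = −(1.4 × 10⁻⁴)(+0.7)+(7.4 × 10⁻⁴)(+1.85) = 1.3 × 10⁻³ → stable
  62–137 m: −αΔT+βΔS = −(1.4 × 10⁻⁴)(+1.0)+(7.4 × 10⁻⁴)(+0.37) = 1.3 × 10⁻⁴ → stable
  137–168 m: −αΔT+βΔS = −(1.4 × 10⁻⁴)(-0.2)+(7.4 × 10⁻⁴)(-1.53) = -1.1 × 10⁻³ → UNSTABLE
  168–244 m: −αΔT+βΔS = −(1.4 × 10⁻⁴)(+1.3)+(7.4 × 10⁻⁴)(+0.95) = 5.2 × 10⁻⁴ → stable
The 137–168 m interval has Δρ < 0: lighter water underlies denser water.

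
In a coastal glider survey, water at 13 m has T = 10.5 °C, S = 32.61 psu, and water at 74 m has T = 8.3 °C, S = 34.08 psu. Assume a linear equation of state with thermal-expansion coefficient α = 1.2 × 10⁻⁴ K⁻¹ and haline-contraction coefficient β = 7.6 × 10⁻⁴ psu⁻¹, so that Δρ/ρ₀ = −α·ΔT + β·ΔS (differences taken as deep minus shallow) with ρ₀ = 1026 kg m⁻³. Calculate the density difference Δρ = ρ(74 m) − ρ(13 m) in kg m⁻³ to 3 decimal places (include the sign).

+1.417 kg m⁻³

ΔT = -2.2 K, ΔS = +1.47 psu (deep − shallow).
Δρ/ρ₀ = −(1.2 × 10⁻⁴)(-2.2) + (7.6 × 10⁻⁴)(+1.47) = 1.3812 × 10⁻³.
Δρ = 1026 × (1.3812 × 10⁻³) = +1.417 kg m⁻³.
Positive Δρ: denser below, stable.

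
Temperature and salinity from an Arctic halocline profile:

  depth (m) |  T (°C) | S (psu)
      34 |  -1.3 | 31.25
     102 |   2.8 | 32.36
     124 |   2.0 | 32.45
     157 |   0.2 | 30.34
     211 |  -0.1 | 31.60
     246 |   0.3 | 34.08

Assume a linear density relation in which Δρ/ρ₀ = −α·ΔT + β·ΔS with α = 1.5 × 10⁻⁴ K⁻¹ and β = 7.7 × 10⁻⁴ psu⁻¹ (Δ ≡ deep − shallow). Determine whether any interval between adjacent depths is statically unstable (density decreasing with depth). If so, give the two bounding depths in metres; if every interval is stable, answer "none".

Evaluate Δρ/ρ₀ = −αΔT + βΔS across each adjacent pair:
  34–102 m: −αΔT+βΔS = −(1.5 × 10⁻⁴)(+4.1)+(7.7 × 10⁻⁴)(+1.11) = 2.4 × 10⁻⁴ → stable
  102–124 m: −αΔT+βΔS = −(1.5 × 10⁻⁴)(-0.8)+(7.7 × 10⁻⁴)(+0.09) = 1.9 × 10⁻⁴ → stable
  124–157 m: −αΔT+βΔS = −(1.5 × 10⁻⁴)(-1.8)+(7.7 × 10⁻⁴)(-2.11) = -1.4 × 10⁻³ → UNSTABLE
  157–211 m: −αΔT+βΔS = −(1.5 × 10⁻⁴)(-0.3)+(7.7 × 10⁻⁴)(+1.26) = 1.0 × 10⁻³ → stable
  211–246 m: −αΔT+βΔS = −(1.5 × 10⁻⁴)(+0.4)+(7.7 × 10⁻⁴)(+2.48) = 1.8 × 10⁻³ → stable
The 124–157 m interval has Δρ < 0: lighter water underlies denser water.

124–157 m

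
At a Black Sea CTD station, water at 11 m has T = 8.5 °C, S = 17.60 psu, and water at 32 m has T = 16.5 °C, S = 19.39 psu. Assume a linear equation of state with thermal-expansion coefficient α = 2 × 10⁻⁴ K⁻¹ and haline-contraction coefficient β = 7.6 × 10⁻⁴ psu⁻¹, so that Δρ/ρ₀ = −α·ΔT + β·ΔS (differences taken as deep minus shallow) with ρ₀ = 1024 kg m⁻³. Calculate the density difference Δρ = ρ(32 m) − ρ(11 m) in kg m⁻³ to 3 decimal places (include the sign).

ΔT = +8.0 K, ΔS = +1.79 psu (deep − shallow).
Δρ/ρ₀ = −(2 × 10⁻⁴)(+8.0) + (7.6 × 10⁻⁴)(+1.79) = -2.396 × 10⁻⁴.
Δρ = 1024 × (-2.396 × 10⁻⁴) = -0.245 kg m⁻³.
Negative Δρ: lighter below, statically unstable.

-0.245 kg m⁻³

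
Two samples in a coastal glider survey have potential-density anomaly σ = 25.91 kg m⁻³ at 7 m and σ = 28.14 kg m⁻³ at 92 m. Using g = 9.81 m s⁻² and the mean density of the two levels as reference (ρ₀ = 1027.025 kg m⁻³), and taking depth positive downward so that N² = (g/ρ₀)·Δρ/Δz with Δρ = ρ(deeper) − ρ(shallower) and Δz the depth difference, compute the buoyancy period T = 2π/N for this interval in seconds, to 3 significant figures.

Δρ = 1028.14 − 1025.91 = 2.23 kg m⁻³ over Δz = 92 − 7 = 85 m.
N² = (9.81/1027.025) × (2.23/85) = 2.5060 × 10⁻⁴ s⁻².
N = √(2.5060 × 10⁻⁴) = 0.015830 rad s⁻¹, so T = 2π/N = 396.92 s ≈ 397 s.

397 s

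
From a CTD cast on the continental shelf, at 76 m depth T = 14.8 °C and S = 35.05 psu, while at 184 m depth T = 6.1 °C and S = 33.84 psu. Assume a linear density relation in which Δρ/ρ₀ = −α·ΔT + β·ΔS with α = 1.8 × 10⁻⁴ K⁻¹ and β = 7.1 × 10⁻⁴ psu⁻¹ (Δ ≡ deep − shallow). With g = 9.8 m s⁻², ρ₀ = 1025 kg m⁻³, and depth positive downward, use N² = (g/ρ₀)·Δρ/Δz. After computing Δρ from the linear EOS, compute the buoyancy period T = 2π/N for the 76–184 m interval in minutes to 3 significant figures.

13.1 min

ΔT = -8.7 K, ΔS = -1.21 psu (deep − shallow).
Δρ/ρ₀ = −αΔT + βΔS = 1.566 × 10⁻³ − 8.591 × 10⁻⁴ = 7.069 × 10⁻⁴, so Δρ ≈ 0.7246 kg m⁻³.
N² = (g/ρ₀)·Δρ/Δz = g·(Δρ/ρ₀)/Δz = 9.8 × 7.069 × 10⁻⁴ / 108 = 6.4145 × 10⁻⁵ s⁻².
N = √(6.4145 × 10⁻⁵) = 8.0091 × 10⁻³ rad s⁻¹ → T = 2π/N = 784.51 s = 13.075 min ≈ 13.1 min.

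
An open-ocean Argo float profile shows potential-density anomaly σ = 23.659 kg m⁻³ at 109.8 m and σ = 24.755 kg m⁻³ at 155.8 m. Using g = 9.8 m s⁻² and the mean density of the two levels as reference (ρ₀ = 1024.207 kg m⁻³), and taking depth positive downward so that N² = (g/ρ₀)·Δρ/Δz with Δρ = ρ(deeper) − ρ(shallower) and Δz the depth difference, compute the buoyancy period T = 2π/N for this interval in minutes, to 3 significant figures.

Δρ = 1024.755 − 1023.659 = 1.096 kg m⁻³ over Δz = 155.8 − 109.8 = 46 m.
N² = (9.8/1024.207) × (1.096/46) = 2.2798 × 10⁻⁴ s⁻².
N = √(2.2798 × 10⁻⁴) = 0.015099 rad s⁻¹, so T = 2π/N = 416.13 s = 6.9355 min ≈ 6.94 min.
Since Δρ > 0 the layer is stably stratified.

6.94 min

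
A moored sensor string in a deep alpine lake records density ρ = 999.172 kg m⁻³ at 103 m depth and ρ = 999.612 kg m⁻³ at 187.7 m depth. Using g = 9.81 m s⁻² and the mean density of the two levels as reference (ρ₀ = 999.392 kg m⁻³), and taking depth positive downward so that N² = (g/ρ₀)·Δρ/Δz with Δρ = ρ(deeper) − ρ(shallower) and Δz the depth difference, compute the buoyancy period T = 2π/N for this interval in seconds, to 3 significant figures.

Δρ = 999.612 − 999.172 = 0.440 kg m⁻³ over Δz = 187.7 − 103 = 84.7 m.
N² = (9.81/999.392) × (0.440/84.7) = 5.0992 × 10⁻⁵ s⁻².
N = √(5.0992 × 10⁻⁵) = 7.1409 × 10⁻³ rad s⁻¹, so T = 2π/N = 879.89 s ≈ 880 s.

880 s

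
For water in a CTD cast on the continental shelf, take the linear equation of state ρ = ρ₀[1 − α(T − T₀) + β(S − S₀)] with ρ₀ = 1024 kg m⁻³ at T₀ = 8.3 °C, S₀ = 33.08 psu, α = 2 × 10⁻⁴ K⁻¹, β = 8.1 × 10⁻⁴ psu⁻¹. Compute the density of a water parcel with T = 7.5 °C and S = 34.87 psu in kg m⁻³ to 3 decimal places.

T − T₀ = -0.8 K, S − S₀ = +1.79 psu.
Bracket = 1 − α·(-0.8) + β·(+1.79) = 1 + (1.6099 × 10⁻³) = 1.0016099.
ρ = 1024 × 1.0016099 = 1025.649 kg m⁻³.

1025.649 kg m⁻³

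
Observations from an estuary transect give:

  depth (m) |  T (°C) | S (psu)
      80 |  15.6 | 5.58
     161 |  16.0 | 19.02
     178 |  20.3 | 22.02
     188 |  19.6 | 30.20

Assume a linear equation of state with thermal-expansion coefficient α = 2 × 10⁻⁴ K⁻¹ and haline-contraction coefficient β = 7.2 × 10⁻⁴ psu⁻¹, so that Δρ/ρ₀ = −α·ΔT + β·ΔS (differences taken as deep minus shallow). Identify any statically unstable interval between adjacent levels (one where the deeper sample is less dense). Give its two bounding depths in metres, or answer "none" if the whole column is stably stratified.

none

Evaluate Δρ/ρ₀ = −αΔT + βΔS across each adjacent pair:
  80–161 m: −αΔT+βΔS = −(2 × 10⁻⁴)(+0.4)+(7.2 × 10⁻⁴)(+13.44) = 9.6 × 10⁻³ → stable
  161–178 m: −αΔT+βΔS = −(2 × 10⁻⁴)(+4.3)+(7.2 × 10⁻⁴)(+3.00) = 1.3 × 10⁻³ → stable
  178–188 m: −αΔT+βΔS = −(2 × 10⁻⁴)(-0.7)+(7.2 × 10⁻⁴)(+8.18) = 6.0 × 10⁻³ → stable
Every interval has Δρ > 0: the column is stably stratified throughout.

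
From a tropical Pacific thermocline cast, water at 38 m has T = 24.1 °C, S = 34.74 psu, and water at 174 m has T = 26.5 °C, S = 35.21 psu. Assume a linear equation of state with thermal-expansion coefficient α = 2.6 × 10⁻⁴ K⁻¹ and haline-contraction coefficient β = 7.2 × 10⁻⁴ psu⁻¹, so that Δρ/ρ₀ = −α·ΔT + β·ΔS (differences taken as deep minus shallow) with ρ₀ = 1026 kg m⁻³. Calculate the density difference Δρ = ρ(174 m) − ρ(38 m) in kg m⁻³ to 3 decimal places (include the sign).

ΔT = +2.4 K, ΔS = +0.47 psu (deep − shallow).
Δρ/ρ₀ = −(2.6 × 10⁻⁴)(+2.4) + (7.2 × 10⁻⁴)(+0.47) = -2.856 × 10⁻⁴.
Δρ = 1026 × (-2.856 × 10⁻⁴) = -0.293 kg m⁻³.
Negative Δρ: lighter below, statically unstable.

-0.293 kg m⁻³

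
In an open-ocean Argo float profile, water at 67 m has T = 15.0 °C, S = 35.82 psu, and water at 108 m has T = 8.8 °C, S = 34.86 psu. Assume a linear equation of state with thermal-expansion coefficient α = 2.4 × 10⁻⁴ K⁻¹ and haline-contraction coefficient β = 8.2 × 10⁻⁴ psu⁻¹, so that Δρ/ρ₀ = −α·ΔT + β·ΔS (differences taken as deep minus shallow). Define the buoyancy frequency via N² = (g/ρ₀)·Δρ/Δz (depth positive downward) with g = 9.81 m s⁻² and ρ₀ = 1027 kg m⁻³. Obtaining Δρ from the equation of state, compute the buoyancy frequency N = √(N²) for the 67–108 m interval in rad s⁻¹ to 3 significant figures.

0.0129 rad s⁻¹

ΔT = -6.2 K, ΔS = -0.96 psu (deep − shallow).
Δρ/ρ₀ = −αΔT + βΔS = 1.488 × 10⁻³ − 7.872 × 10⁻⁴ = 7.008 × 10⁻⁴, so Δρ ≈ 0.7197 kg m⁻³.
N² = (g/ρ₀)·Δρ/Δz = g·(Δρ/ρ₀)/Δz = 9.81 × 7.008 × 10⁻⁴ / 41 = 1.6768 × 10⁻⁴ s⁻².
N = √(1.6768 × 10⁻⁴) = 0.012949 rad s⁻¹ ≈ 0.0129 rad s⁻¹.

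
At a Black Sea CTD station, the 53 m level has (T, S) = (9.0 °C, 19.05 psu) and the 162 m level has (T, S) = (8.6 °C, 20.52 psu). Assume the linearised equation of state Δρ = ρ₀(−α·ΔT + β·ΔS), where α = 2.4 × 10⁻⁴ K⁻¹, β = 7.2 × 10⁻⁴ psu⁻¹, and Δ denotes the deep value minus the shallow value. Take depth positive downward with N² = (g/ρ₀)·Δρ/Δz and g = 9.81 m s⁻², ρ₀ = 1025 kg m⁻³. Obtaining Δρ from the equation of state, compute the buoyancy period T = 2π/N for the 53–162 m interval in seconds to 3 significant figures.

ΔT = -0.4 K, ΔS = +1.47 psu (deep − shallow).
Δρ/ρ₀ = −αΔT + βΔS = 9.60 × 10⁻⁵ + 1.0584 × 10⁻³ = 1.1544 × 10⁻³, so Δρ ≈ 1.183 kg m⁻³.
N² = (g/ρ₀)·Δρ/Δz = g·(Δρ/ρ₀)/Δz = 9.81 × 1.1544 × 10⁻³ / 109 = 1.0390 × 10⁻⁴ s⁻².
N = √(1.0390 × 10⁻⁴) = 0.010193 rad s⁻¹ → T = 2π/N = 616.42 s ≈ 616 s.

616 s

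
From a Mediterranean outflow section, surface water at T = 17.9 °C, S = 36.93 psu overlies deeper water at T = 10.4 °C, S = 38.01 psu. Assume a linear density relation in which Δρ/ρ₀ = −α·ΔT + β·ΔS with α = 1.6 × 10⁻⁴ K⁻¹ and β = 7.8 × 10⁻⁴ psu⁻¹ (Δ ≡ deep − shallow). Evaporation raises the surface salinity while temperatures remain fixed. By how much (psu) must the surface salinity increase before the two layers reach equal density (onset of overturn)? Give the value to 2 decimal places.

Neutral buoyancy requires −α(T_deep − T_surf) + β(S_deep − S_surf′) = 0.
S_surf′ = S_deep − (α/β)·ΔT = 38.01 − (1.6 × 10⁻⁴/7.8 × 10⁻⁴)·(-7.5) = 39.5485 psu.
Increase required: 39.5485 − 36.93 = 2.6185 psu.

2.62 psu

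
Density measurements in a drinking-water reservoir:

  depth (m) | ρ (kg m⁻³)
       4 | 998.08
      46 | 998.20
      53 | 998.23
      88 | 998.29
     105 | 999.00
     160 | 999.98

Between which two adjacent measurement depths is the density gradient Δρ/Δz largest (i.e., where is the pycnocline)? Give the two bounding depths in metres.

Compute the density gradient over each adjacent pair:
  4–46 m: Δρ/Δz = 0.12/42 = 2.9 × 10⁻³ kg m⁻⁴
  46–53 m: Δρ/Δz = 0.03/7 = 4.3 × 10⁻³ kg m⁻⁴
  53–88 m: Δρ/Δz = 0.06/35 = 1.7 × 10⁻³ kg m⁻⁴
  88–105 m: Δρ/Δz = 0.71/17 = 0.042 kg m⁻⁴
  105–160 m: Δρ/Δz = 0.98/55 = 0.018 kg m⁻⁴
The largest gradient is in the 88–105 m interval — the pycnocline.

88–105 m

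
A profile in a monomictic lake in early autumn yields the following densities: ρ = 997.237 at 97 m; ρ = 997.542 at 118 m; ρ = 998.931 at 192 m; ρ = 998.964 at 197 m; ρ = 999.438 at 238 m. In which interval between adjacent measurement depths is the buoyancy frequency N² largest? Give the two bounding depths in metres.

118–192 m

Compute the density gradient over each adjacent pair:
  97–118 m: Δρ/Δz = 0.305/21 = 0.015 kg m⁻⁴
  118–192 m: Δρ/Δz = 1.389/74 = 0.019 kg m⁻⁴
  192–197 m: Δρ/Δz = 0.033/5 = 6.6 × 10⁻³ kg m⁻⁴
  197–238 m: Δρ/Δz = 0.474/41 = 0.012 kg m⁻⁴
The largest gradient is in the 118–192 m interval — the pycnocline.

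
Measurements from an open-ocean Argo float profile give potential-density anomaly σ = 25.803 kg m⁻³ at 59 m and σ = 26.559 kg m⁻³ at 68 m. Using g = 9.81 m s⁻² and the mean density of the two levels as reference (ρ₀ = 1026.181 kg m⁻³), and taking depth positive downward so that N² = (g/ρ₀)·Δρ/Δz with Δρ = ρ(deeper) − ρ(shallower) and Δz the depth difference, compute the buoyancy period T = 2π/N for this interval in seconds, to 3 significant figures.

Δρ = 1026.559 − 1025.803 = 0.756 kg m⁻³ over Δz = 68 − 59 = 9 m.
N² = (9.81/1026.181) × (0.756/9) = 8.0302 × 10⁻⁴ s⁻².
N = √(8.0302 × 10⁻⁴) = 0.028338 rad s⁻¹, so T = 2π/N = 221.72 s ≈ 222 s.
N² > 0, so the interval is statically stable.

222 s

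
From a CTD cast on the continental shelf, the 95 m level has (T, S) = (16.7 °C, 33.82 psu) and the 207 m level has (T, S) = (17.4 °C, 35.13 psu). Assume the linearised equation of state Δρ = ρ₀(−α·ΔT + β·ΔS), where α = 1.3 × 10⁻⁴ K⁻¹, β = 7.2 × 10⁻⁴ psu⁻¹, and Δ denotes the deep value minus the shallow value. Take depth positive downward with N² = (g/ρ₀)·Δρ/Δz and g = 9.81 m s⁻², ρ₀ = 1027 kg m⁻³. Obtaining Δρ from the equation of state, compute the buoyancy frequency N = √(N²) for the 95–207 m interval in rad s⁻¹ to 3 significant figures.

ΔT = +0.7 K, ΔS = +1.31 psu (deep − shallow).
Δρ/ρ₀ = −αΔT + βΔS = -9.10 × 10⁻⁵ + 9.432 × 10⁻⁴ = 8.522 × 10⁻⁴, so Δρ ≈ 0.8752 kg m⁻³.
N² = (g/ρ₀)·Δρ/Δz = g·(Δρ/ρ₀)/Δz = 9.81 × 8.522 × 10⁻⁴ / 112 = 7.4644 × 10⁻⁵ s⁻².
N = √(7.4644 × 10⁻⁵) = 8.6397 × 10⁻³ rad s⁻¹ ≈ 8.64 × 10⁻³ rad s⁻¹.

8.64 × 10⁻³ rad s⁻¹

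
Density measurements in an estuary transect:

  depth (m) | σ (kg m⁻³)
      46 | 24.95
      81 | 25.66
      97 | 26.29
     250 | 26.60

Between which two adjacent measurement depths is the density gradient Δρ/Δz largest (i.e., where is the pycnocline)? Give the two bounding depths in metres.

Compute the density gradient over each adjacent pair:
  46–81 m: Δρ/Δz = 0.71/35 = 0.020 kg m⁻⁴
  81–97 m: Δρ/Δz = 0.63/16 = 0.039 kg m⁻⁴
  97–250 m: Δρ/Δz = 0.31/153 = 2.0 × 10⁻³ kg m⁻⁴
The largest gradient is in the 81–97 m interval — the pycnocline.

81–97 m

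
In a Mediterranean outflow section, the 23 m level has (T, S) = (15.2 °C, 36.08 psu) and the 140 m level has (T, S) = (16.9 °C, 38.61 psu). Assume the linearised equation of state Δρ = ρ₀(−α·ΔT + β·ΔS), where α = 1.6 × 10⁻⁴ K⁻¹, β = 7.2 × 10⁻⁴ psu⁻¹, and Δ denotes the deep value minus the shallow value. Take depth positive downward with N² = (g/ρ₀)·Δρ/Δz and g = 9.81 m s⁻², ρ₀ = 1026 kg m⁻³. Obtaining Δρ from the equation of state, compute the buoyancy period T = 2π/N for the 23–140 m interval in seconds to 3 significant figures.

ΔT = +1.7 K, ΔS = +2.53 psu (deep − shallow).
Δρ/ρ₀ = −αΔT + βΔS = -2.72 × 10⁻⁴ + 1.8216 × 10⁻³ = 1.5496 × 10⁻³, so Δρ ≈ 1.590 kg m⁻³.
N² = (g/ρ₀)·Δρ/Δz = g·(Δρ/ρ₀)/Δz = 9.81 × 1.5496 × 10⁻³ / 117 = 1.2993 × 10⁻⁴ s⁻².
N = √(1.2993 × 10⁻⁴) = 0.011399 rad s⁻¹ → T = 2π/N = 551.20 s ≈ 551 s.

551 s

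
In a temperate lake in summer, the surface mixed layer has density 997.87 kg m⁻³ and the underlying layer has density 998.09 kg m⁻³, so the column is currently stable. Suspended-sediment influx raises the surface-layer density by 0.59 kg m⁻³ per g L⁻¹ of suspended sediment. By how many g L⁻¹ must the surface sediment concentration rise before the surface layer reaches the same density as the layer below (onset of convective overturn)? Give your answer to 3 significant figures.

Density deficit of the surface layer: 998.09 − 997.87 = 0.22 kg m⁻³.
Required change = 0.22 / 0.59 = 0.373 g L⁻¹.

0.373 g L⁻¹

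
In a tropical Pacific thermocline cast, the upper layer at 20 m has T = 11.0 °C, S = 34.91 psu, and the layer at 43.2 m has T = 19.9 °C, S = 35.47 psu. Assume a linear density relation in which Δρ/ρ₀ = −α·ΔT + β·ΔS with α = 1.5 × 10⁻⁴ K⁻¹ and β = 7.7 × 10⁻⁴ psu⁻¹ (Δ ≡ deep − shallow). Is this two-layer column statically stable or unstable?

unstable

ΔT = 19.9 − 11.0 = +8.9 K and ΔS = 35.47 − 34.91 = +0.56 psu (deep − shallow).
−αΔT = -1.335 × 10⁻³; βΔS = 4.312 × 10⁻⁴; sum Δρ/ρ₀ = -9.038 × 10⁻⁴.
Δρ/ρ₀ < 0, so Δρ < 0: deeper water is lighter → statically unstable; the column would overturn.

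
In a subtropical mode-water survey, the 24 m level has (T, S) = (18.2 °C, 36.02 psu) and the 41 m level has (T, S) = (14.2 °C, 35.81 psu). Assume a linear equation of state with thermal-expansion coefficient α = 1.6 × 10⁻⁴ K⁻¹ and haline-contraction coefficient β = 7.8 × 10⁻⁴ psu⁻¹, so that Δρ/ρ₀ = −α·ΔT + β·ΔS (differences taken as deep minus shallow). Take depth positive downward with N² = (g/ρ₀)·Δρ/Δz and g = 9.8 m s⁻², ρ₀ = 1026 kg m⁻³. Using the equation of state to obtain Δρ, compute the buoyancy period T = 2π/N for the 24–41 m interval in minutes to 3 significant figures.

6.32 min

ΔT = -4.0 K, ΔS = -0.21 psu (deep − shallow).
Δρ/ρ₀ = −αΔT + βΔS = 6.40 × 10⁻⁴ − 1.638 × 10⁻⁴ = 4.762 × 10⁻⁴, so Δρ ≈ 0.4886 kg m⁻³.
N² = (g/ρ₀)·Δρ/Δz = g·(Δρ/ρ₀)/Δz = 9.8 × 4.762 × 10⁻⁴ / 17 = 2.7452 × 10⁻⁴ s⁻².
N = √(2.7452 × 10⁻⁴) = 0.016569 rad s⁻¹ → T = 2π/N = 379.21 s = 6.3202 min ≈ 6.32 min.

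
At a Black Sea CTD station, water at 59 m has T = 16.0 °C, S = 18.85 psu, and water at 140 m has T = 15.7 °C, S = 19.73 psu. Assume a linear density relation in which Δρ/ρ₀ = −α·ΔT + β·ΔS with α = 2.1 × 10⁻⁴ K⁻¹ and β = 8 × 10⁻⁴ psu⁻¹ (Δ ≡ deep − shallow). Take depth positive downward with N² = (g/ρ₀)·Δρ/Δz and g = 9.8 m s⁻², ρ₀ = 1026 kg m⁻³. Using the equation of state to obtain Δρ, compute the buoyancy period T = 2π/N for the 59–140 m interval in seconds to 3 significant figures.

652 s

ΔT = -0.3 K, ΔS = +0.88 psu (deep − shallow).
Δρ/ρ₀ = −αΔT + βΔS = 6.30 × 10⁻⁵ + 7.04 × 10⁻⁴ = 7.67 × 10⁻⁴, so Δρ ≈ 0.7869 kg m⁻³.
N² = (g/ρ₀)·Δρ/Δz = g·(Δρ/ρ₀)/Δz = 9.8 × 7.67 × 10⁻⁴ / 81 = 9.2798 × 10⁻⁵ s⁻².
N = √(9.2798 × 10⁻⁵) = 9.6332 × 10⁻³ rad s⁻¹ → T = 2π/N = 652.24 s ≈ 652 s.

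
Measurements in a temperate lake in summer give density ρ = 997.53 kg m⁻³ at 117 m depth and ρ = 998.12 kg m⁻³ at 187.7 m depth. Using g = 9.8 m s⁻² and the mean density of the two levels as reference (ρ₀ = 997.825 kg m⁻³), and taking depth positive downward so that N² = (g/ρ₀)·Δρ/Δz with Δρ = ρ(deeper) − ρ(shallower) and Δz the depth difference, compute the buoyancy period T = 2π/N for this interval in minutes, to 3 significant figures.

11.6 min

Δρ = 998.12 − 997.53 = 0.59 kg m⁻³ over Δz = 187.7 − 117 = 70.7 m.
N² = (9.8/997.825) × (0.59/70.7) = 8.1960 × 10⁻⁵ s⁻².
N = √(8.1960 × 10⁻⁵) = 9.0532 × 10⁻³ rad s⁻¹, so T = 2π/N = 694.03 s = 11.567 min ≈ 11.6 min.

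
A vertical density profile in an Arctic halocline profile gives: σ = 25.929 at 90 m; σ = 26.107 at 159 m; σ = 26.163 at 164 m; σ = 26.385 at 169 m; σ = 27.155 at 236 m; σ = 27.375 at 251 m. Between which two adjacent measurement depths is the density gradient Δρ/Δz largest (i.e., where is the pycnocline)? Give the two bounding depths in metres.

164–169 m

Compute the density gradient over each adjacent pair:
  90–159 m: Δρ/Δz = 0.178/69 = 2.6 × 10⁻³ kg m⁻⁴
  159–164 m: Δρ/Δz = 0.056/5 = 0.011 kg m⁻⁴
  164–169 m: Δρ/Δz = 0.222/5 = 0.044 kg m⁻⁴
  169–236 m: Δρ/Δz = 0.770/67 = 0.011 kg m⁻⁴
  236–251 m: Δρ/Δz = 0.220/15 = 0.015 kg m⁻⁴
The largest gradient is in the 164–169 m interval — the pycnocline.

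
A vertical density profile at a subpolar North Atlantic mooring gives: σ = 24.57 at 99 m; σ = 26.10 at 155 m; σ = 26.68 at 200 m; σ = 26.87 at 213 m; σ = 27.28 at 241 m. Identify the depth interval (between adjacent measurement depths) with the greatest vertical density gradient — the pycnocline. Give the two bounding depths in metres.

99–155 m

Compute the density gradient over each adjacent pair:
  99–155 m: Δρ/Δz = 1.53/56 = 0.027 kg m⁻⁴
  155–200 m: Δρ/Δz = 0.58/45 = 0.013 kg m⁻⁴
  200–213 m: Δρ/Δz = 0.19/13 = 0.015 kg m⁻⁴
  213–241 m: Δρ/Δz = 0.41/28 = 0.015 kg m⁻⁴
The largest gradient is in the 99–155 m interval — the pycnocline.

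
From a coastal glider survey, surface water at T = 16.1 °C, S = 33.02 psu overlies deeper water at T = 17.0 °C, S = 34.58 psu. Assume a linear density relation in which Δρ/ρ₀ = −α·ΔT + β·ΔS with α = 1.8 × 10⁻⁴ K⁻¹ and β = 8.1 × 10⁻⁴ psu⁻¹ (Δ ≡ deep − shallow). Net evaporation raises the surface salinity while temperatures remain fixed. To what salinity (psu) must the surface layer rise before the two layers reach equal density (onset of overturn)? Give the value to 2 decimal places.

Neutral buoyancy requires −α(T_deep − T_surf) + β(S_deep − S_surf′) = 0.
S_surf′ = S_deep − (α/β)·ΔT = 34.58 − (1.8 × 10⁻⁴/8.1 × 10⁻⁴)·(+0.9) = 34.3800 psu.
Increase required: 34.3800 − 33.02 = 1.3600 psu.

34.38 psu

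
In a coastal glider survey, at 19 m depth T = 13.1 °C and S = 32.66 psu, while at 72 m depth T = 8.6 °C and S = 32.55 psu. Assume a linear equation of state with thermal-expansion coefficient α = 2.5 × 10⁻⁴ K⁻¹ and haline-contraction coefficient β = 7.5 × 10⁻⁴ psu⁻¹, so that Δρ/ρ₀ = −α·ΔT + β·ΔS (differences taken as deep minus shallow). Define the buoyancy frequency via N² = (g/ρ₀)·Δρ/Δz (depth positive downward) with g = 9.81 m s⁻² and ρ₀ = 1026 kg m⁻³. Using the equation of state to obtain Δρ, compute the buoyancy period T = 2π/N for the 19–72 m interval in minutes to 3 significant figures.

ΔT = -4.5 K, ΔS = -0.11 psu (deep − shallow).
Δρ/ρ₀ = −αΔT + βΔS = 1.125 × 10⁻³ − 8.25 × 10⁻⁵ = 1.0425 × 10⁻³, so Δρ ≈ 1.070 kg m⁻³.
N² = (g/ρ₀)·Δρ/Δz = g·(Δρ/ρ₀)/Δz = 9.81 × 1.0425 × 10⁻³ / 53 = 1.9296 × 10⁻⁴ s⁻².
N = √(1.9296 × 10⁻⁴) = 0.013891 rad s⁻¹ → T = 2π/N = 452.32 s = 7.5387 min ≈ 7.54 min.

7.54 min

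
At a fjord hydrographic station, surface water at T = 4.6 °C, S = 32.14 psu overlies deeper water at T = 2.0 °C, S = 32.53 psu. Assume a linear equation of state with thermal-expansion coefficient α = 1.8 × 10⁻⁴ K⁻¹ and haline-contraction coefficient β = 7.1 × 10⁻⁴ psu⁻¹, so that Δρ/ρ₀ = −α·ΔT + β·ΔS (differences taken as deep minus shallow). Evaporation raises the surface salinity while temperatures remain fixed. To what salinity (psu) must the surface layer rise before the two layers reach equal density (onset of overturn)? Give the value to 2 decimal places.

Neutral buoyancy requires −α(T_deep − T_surf) + β(S_deep − S_surf′) = 0.
S_surf′ = S_deep − (α/β)·ΔT = 32.53 − (1.8 × 10⁻⁴/7.1 × 10⁻⁴)·(-2.6) = 33.1892 psu.
Increase required: 33.1892 − 32.14 = 1.0492 psu.

33.19 psu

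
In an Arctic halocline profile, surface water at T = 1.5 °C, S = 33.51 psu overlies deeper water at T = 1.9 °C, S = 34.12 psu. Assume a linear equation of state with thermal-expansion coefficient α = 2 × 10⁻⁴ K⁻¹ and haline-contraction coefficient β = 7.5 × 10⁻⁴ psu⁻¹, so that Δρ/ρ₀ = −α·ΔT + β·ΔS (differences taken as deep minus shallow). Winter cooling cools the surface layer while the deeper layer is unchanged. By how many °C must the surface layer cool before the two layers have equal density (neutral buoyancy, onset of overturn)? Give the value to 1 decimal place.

1.9 °C

Neutral buoyancy requires Δρ = 0, i.e. −α(T_deep − T_surf′) + β(S_deep − S_surf) = 0.
T_surf′ = T_deep − (β/α)·ΔS = 1.9 − (7.5 × 10⁻⁴/2 × 10⁻⁴)·(+0.61) = -0.388 °C.
Cooling required: 1.5 − (-0.388) = 1.888 °C.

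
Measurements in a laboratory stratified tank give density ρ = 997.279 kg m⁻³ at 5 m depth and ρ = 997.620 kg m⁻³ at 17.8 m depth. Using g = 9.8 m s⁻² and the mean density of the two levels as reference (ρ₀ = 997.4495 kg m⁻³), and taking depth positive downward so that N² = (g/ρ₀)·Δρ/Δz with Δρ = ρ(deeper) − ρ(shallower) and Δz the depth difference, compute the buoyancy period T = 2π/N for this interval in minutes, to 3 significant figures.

Δρ = 997.620 − 997.279 = 0.341 kg m⁻³ over Δz = 17.8 − 5 = 12.8 m.
N² = (9.8/997.4495) × (0.341/12.8) = 2.6175 × 10⁻⁴ s⁻².
N = √(2.6175 × 10⁻⁴) = 0.016179 rad s⁻¹, so T = 2π/N = 388.35 s = 6.4725 min ≈ 6.47 min.

6.47 min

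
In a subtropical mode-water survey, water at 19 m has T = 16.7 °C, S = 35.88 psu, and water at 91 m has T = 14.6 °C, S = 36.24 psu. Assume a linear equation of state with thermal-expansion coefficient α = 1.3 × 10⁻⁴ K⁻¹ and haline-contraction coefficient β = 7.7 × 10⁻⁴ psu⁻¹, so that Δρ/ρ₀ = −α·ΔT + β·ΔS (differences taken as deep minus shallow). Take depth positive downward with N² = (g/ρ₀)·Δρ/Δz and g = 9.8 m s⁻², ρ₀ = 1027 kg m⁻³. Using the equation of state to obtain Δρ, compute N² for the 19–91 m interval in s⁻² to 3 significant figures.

ΔT = -2.1 K, ΔS = +0.36 psu (deep − shallow).
Δρ/ρ₀ = −αΔT + βΔS = 2.73 × 10⁻⁴ + 2.772 × 10⁻⁴ = 5.502 × 10⁻⁴, so Δρ ≈ 0.5651 kg m⁻³.
N² = (g/ρ₀)·Δρ/Δz = g·(Δρ/ρ₀)/Δz = 9.8 × 5.502 × 10⁻⁴ / 72 = 7.4888 × 10⁻⁵ s⁻² ≈ 7.49 × 10⁻⁵ s⁻².

7.49 × 10⁻⁵ s⁻²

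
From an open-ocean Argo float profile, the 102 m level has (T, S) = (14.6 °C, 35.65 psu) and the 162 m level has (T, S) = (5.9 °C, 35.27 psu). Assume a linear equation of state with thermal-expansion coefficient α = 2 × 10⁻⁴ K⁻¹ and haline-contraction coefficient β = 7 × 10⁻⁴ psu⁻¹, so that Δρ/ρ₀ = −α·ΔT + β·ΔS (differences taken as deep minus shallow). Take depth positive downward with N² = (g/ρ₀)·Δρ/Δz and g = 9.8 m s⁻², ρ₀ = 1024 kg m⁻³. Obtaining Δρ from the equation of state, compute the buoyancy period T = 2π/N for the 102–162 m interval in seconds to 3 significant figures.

ΔT = -8.7 K, ΔS = -0.38 psu (deep − shallow).
Δρ/ρ₀ = −αΔT + βΔS = 1.74 × 10⁻³ − 2.66 × 10⁻⁴ = 1.474 × 10⁻³, so Δρ ≈ 1.509 kg m⁻³.
N² = (g/ρ₀)·Δρ/Δz = g·(Δρ/ρ₀)/Δz = 9.8 × 1.474 × 10⁻³ / 60 = 2.4075 × 10⁻⁴ s⁻².
N = √(2.4075 × 10⁻⁴) = 0.015516 rad s⁻¹ → T = 2π/N = 404.95 s ≈ 405 s.

405 s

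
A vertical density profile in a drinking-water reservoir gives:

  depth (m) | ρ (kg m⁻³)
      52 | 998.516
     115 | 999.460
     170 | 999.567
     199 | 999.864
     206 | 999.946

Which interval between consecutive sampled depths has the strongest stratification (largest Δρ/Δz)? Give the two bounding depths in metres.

52–115 m

Compute the density gradient over each adjacent pair:
  52–115 m: Δρ/Δz = 0.944/63 = 0.015 kg m⁻⁴
  115–170 m: Δρ/Δz = 0.107/55 = 1.9 × 10⁻³ kg m⁻⁴
  170–199 m: Δρ/Δz = 0.297/29 = 0.010 kg m⁻⁴
  199–206 m: Δρ/Δz = 0.082/7 = 0.012 kg m⁻⁴
The largest gradient is in the 52–115 m interval — the pycnocline.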